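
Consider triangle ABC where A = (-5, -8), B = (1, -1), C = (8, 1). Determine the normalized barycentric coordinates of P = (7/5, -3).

(2/5, 1/5, 2/5)

Signed area of the reference triangle: [ABC] = ½·((-5)·(-1−1) + 1·(1−(-8)) + 8·(-8−(-1))) = ½·(10 + 9 − 56) = -37/2.
[PBC] = ½·((7/5)·(-1−1) + 1·(1−(-3)) + 8·(-3−(-1))) = ½·(-14/5 + 4 − 16) = -37/5, so the A-coordinate is (-37/5)/(-37/2) = 2/5.
[APC] = ½·((-5)·(-3−1) + (7/5)·(1−(-8)) + 8·(-8−(-3))) = ½·(20 + 63/5 − 40) = -37/10, so the B-coordinate is 1/5.
[ABP] = ½·((-5)·(-1−(-3)) + 1·(-3−(-8)) + (7/5)·(-8−(-1))) = ½·(-10 + 5 − 49/5) = -37/5, so the C-coordinate is 2/5.
Check: 2/5 + 1/5 + 2/5 = 1.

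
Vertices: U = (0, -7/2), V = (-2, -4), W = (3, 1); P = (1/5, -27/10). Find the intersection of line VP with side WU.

(3/4, -19/8)

Barycentric coordinates of P with respect to UVW: (3/5, 1/5, 1/5).
On side WU the V-coordinate is zero; dropping P's V-weight 1/5 and renormalizing the remaining 1/5 : 3/5 gives weights 1/4, 3/4 on W, U.
Q = (1/4)·(3, 1) + (3/4)·(0, -7/2) = (3/4, -19/8).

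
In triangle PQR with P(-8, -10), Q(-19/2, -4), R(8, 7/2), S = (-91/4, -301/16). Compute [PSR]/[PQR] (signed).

[PQR] = ½·((-8)·(-4−(7/2)) + (-19/2)·(7/2−(-10)) + 8·(-10−(-4))) = ½·(60 − 513/4 − 48) = -465/8.
[PSR] = ½·((-8)·(-301/16−(7/2)) + (-91/4)·(7/2−(-10)) + 8·(-10−(-301/16))) = ½·(357/2 − 2457/8 + 141/2) = -465/16, so the ratio is (-465/16)/(-465/8) = 1/2.

1/2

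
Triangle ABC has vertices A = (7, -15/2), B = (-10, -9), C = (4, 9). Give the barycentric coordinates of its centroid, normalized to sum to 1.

(1/3, 1/3, 1/3)

The centroid is the average of the vertices, so each weight is 1/3.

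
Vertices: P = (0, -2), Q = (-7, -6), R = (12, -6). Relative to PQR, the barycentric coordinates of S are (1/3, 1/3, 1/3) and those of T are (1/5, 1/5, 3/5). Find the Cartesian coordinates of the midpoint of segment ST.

Barycentric coordinates of the midpoint are the average: (4/15, 4/15, 7/15).
Converting: (4/15)·P + (4/15)·Q + (7/15)·R = (56/15, -74/15).

(56/15, -74/15)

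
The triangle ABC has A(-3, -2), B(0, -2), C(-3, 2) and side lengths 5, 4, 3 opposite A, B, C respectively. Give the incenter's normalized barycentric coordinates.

(5/12, 1/3, 1/4)

The incenter has barycentric coordinates proportional to the opposite side lengths: (5 : 4 : 3).
Normalizing by 5+4+3 = 12 gives (5/12, 1/3, 1/4).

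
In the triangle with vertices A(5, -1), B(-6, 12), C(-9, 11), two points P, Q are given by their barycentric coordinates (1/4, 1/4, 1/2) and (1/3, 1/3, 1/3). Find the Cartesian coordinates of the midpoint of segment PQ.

Barycentric coordinates of the midpoint are the average: (7/24, 7/24, 5/12).
Converting: (7/24)·A + (7/24)·B + (5/12)·C = (-97/24, 187/24).

(-97/24, 187/24)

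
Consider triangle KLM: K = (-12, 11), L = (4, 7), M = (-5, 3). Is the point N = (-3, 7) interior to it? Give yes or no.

yes

Barycentric coordinates of N: (7/25, 11/25, 7/25).
The three coordinates are positive, positive, positive; a point is interior exactly when all three are positive.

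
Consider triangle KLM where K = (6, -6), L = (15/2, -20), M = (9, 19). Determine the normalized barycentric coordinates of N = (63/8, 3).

Signed area of the reference triangle: [KLM] = ½·(6·(-20−19) + (15/2)·(19−(-6)) + 9·(-6−(-20))) = ½·(-234 + 375/2 + 126) = 159/4.
[NLM] = ½·((63/8)·(-20−19) + (15/2)·(19−3) + 9·(3−(-20))) = ½·(-2457/8 + 120 + 207) = 159/16, so the K-coordinate is (159/16)/(159/4) = 1/4.
[KNM] = ½·(6·(3−19) + (63/8)·(19−(-6)) + 9·(-6−3)) = ½·(-96 + 1575/8 − 81) = 159/16, so the L-coordinate is 1/4.
[KLN] = ½·(6·(-20−3) + (15/2)·(3−(-6)) + (63/8)·(-6−(-20))) = ½·(-138 + 135/2 + 441/4) = 159/8, so the M-coordinate is 1/2.
Check: 1/4 + 1/4 + 1/2 = 1.

(1/4, 1/4, 1/2)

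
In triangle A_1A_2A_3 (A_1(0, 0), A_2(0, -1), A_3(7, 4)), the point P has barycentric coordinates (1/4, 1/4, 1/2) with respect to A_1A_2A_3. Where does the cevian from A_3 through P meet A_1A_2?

(0, -1/2)

Line A_3P meets A_1A_2 where the A_3-coordinate vanishes; zeroing P's A_3-weight and renormalizing leaves A_1, A_2-weights 1/4 : 1/4 → (1/2, 1/2).
So Q = (1/2)·A_1 + (1/2)·A_2 = (0, -1/2).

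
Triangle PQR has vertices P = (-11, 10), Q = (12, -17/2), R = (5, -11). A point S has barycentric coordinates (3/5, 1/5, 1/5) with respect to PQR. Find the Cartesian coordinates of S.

(-16/5, 21/10)

S = (3/5)·P + (1/5)·Q + (1/5)·R.
x-coordinate: (3/5)·(-11) + (1/5)·12 + (1/5)·5 = -16/5.
y-coordinate: (3/5)·10 + (1/5)·(-17/2) + (1/5)·(-11) = 21/10.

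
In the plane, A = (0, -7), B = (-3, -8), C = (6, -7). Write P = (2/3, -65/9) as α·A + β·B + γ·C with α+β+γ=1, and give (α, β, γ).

(5/9, 2/9, 2/9)

Signed area of the reference triangle: [ABC] = ½·(0·(-8−(-7)) + (-3)·(-7−(-7)) + 6·(-7−(-8))) = ½·(0 + 0 + 6) = 3.
[PBC] = ½·((2/3)·(-8−(-7)) + (-3)·(-7−(-65/9)) + 6·(-65/9−(-8))) = ½·(-2/3 − 2/3 + 14/3) = 5/3, so the A-coordinate is (5/3)/3 = 5/9.
[APC] = ½·(0·(-65/9−(-7)) + (2/3)·(-7−(-7)) + 6·(-7−(-65/9))) = ½·(0 + 0 + 4/3) = 2/3, so the B-coordinate is 2/9.
[ABP] = ½·(0·(-8−(-65/9)) + (-3)·(-65/9−(-7)) + (2/3)·(-7−(-8))) = ½·(0 + 2/3 + 2/3) = 2/3, so the C-coordinate is 2/9.
Check: 5/9 + 2/9 + 2/9 = 1.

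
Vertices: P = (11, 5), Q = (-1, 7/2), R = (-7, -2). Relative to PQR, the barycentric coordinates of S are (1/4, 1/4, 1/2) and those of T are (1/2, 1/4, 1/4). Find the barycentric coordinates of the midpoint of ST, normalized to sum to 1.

Since both coordinate triples sum to 1, the midpoint's barycentrics are the componentwise average.
(1/4+1/2)/2 = 3/8; similarly 1/4 and 3/8.

(3/8, 1/4, 3/8)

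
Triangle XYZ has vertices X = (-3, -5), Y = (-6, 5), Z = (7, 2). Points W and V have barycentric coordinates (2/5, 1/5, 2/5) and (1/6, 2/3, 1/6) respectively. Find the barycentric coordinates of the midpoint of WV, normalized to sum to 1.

(17/60, 13/30, 17/60)

Since both coordinate triples sum to 1, the midpoint's barycentrics are the componentwise average.
(2/5+1/6)/2 = 17/60; similarly 13/30 and 17/60.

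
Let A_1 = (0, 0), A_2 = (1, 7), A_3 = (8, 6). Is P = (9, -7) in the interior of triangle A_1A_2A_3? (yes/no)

no

Barycentric coordinates of P: (9/5, -11/5, 7/5).
The three coordinates are positive, negative, positive; a point is interior exactly when all three are positive.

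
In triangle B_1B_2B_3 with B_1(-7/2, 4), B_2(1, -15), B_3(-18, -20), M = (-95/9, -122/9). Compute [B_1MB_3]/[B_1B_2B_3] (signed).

2/9

[B_1B_2B_3] = ½·((-7/2)·(-15−(-20)) + 1·(-20−4) + (-18)·(4−(-15))) = ½·(-35/2 − 24 − 342) = -767/4.
[B_1MB_3] = ½·((-7/2)·(-122/9−(-20)) + (-95/9)·(-20−4) + (-18)·(4−(-122/9))) = ½·(-203/9 + 760/3 − 316) = -767/18, so the ratio is (-767/18)/(-767/4) = 2/9.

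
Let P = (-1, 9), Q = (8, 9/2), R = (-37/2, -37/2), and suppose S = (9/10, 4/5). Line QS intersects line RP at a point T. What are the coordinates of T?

Barycentric coordinates of S with respect to PQR: (1/5, 3/5, 1/5).
On side RP the Q-coordinate is zero; dropping S's Q-weight 3/5 and renormalizing the remaining 1/5 : 1/5 gives weights 1/2, 1/2 on R, P.
T = (1/2)·(-37/2, -37/2) + (1/2)·(-1, 9) = (-39/4, -19/4).

(-39/4, -19/4)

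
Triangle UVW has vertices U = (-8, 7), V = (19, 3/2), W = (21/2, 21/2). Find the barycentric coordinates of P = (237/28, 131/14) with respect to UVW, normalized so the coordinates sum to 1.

Signed area of the reference triangle: [UVW] = ½·((-8)·(3/2−(21/2)) + 19·(21/2−7) + (21/2)·(7−(3/2))) = ½·(72 + 133/2 + 231/4) = 785/8.
[PVW] = ½·((237/28)·(3/2−(21/2)) + 19·(21/2−(131/14)) + (21/2)·(131/14−(3/2))) = ½·(-2133/28 + 152/7 + 165/2) = 785/56, so the U-coordinate is (785/56)/(785/8) = 1/7.
[UPW] = ½·((-8)·(131/14−(21/2)) + (237/28)·(21/2−7) + (21/2)·(7−(131/14))) = ½·(64/7 + 237/8 − 99/4) = 785/112, so the V-coordinate is 1/14.
[UVP] = ½·((-8)·(3/2−(131/14)) + 19·(131/14−7) + (237/28)·(7−(3/2))) = ½·(440/7 + 627/14 + 2607/56) = 8635/112, so the W-coordinate is 11/14.
Check: 1/7 + 1/14 + 11/14 = 1.

(1/7, 1/14, 11/14)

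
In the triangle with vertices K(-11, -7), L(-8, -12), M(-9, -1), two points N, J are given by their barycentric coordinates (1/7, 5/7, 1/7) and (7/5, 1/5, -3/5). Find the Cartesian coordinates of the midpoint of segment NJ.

Barycentric coordinates of the midpoint are the average: (27/35, 16/35, -8/35).
Converting: (27/35)·K + (16/35)·L + (-8/35)·M = (-353/35, -373/35).

(-353/35, -373/35)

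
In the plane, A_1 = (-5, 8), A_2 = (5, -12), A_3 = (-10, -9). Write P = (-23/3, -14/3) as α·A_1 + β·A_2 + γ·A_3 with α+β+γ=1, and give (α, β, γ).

Signed area of the reference triangle: [A_1A_2A_3] = ½·((-5)·(-12−(-9)) + 5·(-9−8) + (-10)·(8−(-12))) = ½·(15 − 85 − 200) = -135.
[PA_2A_3] = ½·((-23/3)·(-12−(-9)) + 5·(-9−(-14/3)) + (-10)·(-14/3−(-12))) = ½·(23 − 65/3 − 220/3) = -36, so the A_1-coordinate is (-36)/(-135) = 4/15.
[A_1PA_3] = ½·((-5)·(-14/3−(-9)) + (-23/3)·(-9−8) + (-10)·(8−(-14/3))) = ½·(-65/3 + 391/3 − 380/3) = -9, so the A_2-coordinate is 1/15.
[A_1A_2P] = ½·((-5)·(-12−(-14/3)) + 5·(-14/3−8) + (-23/3)·(8−(-12))) = ½·(110/3 − 190/3 − 460/3) = -90, so the A_3-coordinate is 2/3.

(4/15, 1/15, 2/3)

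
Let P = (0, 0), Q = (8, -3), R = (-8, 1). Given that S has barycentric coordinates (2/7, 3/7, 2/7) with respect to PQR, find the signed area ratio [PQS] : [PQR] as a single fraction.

The signed ratio [PQS]/[PQR] equals the barycentric coordinate of S at vertex R, which is 2/7.

2/7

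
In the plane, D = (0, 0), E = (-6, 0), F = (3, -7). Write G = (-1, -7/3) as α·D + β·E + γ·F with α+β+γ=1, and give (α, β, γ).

Signed area of the reference triangle: [DEF] = ½·(0·(0−(-7)) + (-6)·(-7−0) + 3·(0−0)) = ½·(0 + 42 + 0) = 21.
[GEF] = ½·((-1)·(0−(-7)) + (-6)·(-7−(-7/3)) + 3·(-7/3−0)) = ½·(-7 + 28 − 7) = 7, so the D-coordinate is 7/21 = 1/3.
[DGF] = ½·(0·(-7/3−(-7)) + (-1)·(-7−0) + 3·(0−(-7/3))) = ½·(0 + 7 + 7) = 7, so the E-coordinate is 1/3.
[DEG] = ½·(0·(0−(-7/3)) + (-6)·(-7/3−0) + (-1)·(0−0)) = ½·(0 + 14 + 0) = 7, so the F-coordinate is 1/3.

(1/3, 1/3, 1/3)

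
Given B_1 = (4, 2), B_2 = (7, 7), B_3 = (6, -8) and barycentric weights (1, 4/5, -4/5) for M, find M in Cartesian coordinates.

M = 1·B_1 + (4/5)·B_2 + (-4/5)·B_3.
x-coordinate: 1·4 + (4/5)·7 + (-4/5)·6 = 24/5.
y-coordinate: 1·2 + (4/5)·7 + (-4/5)·(-8) = 14.

(24/5, 14)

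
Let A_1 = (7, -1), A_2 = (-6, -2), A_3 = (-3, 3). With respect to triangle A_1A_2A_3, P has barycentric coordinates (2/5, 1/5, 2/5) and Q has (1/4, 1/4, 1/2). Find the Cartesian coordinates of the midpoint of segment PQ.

(-17/40, 23/40)

Barycentric coordinates of the midpoint are the average: (13/40, 9/40, 9/20).
Converting: (13/40)·A_1 + (9/40)·A_2 + (9/20)·A_3 = (-17/40, 23/40).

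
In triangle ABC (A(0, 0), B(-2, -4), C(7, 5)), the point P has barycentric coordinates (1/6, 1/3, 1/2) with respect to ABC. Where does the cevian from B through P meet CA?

(21/4, 15/4)

Line BP meets CA where the B-coordinate vanishes; zeroing P's B-weight and renormalizing leaves C, A-weights 1/2 : 1/6 → (3/4, 1/4).
So Q = (3/4)·C + (1/4)·A = (21/4, 15/4).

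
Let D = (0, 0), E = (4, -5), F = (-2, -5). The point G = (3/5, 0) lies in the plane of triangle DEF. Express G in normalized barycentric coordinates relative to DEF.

(1, 1/10, -1/10)

Signed area of the reference triangle: [DEF] = ½·(0·(-5−(-5)) + 4·(-5−0) + (-2)·(0−(-5))) = ½·(0 − 20 − 10) = -15.
[GEF] = ½·((3/5)·(-5−(-5)) + 4·(-5−0) + (-2)·(0−(-5))) = ½·(0 − 20 − 10) = -15, so the D-coordinate is (-15)/(-15) = 1.
[DGF] = ½·(0·(0−(-5)) + (3/5)·(-5−0) + (-2)·(0−0)) = ½·(0 − 3 + 0) = -3/2, so the E-coordinate is 1/10.
[DEG] = ½·(0·(-5−0) + 4·(0−0) + (3/5)·(0−(-5))) = ½·(0 + 0 + 3) = 3/2, so the F-coordinate is -1/10.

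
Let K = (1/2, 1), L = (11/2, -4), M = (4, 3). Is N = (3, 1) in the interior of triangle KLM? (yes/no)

yes

Barycentric coordinates of N: (4/11, 2/11, 5/11).
The three coordinates are positive, positive, positive; a point is interior exactly when all three are positive.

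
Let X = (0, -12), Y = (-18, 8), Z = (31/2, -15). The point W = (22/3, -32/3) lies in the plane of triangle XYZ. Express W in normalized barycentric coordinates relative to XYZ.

(1/6, 1/6, 2/3)

Signed area of the reference triangle: [XYZ] = ½·(0·(8−(-15)) + (-18)·(-15−(-12)) + (31/2)·(-12−8)) = ½·(0 + 54 − 310) = -128.
[WYZ] = ½·((22/3)·(8−(-15)) + (-18)·(-15−(-32/3)) + (31/2)·(-32/3−8)) = ½·(506/3 + 78 − 868/3) = -64/3, so the X-coordinate is (-64/3)/(-128) = 1/6.
[XWZ] = ½·(0·(-32/3−(-15)) + (22/3)·(-15−(-12)) + (31/2)·(-12−(-32/3))) = ½·(0 − 22 − 62/3) = -64/3, so the Y-coordinate is 1/6.
[XYW] = ½·(0·(8−(-32/3)) + (-18)·(-32/3−(-12)) + (22/3)·(-12−8)) = ½·(0 − 24 − 440/3) = -256/3, so the Z-coordinate is 2/3.
Check: 1/6 + 1/6 + 2/3 = 1.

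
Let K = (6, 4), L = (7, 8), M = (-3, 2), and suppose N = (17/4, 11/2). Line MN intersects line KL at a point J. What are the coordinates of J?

(20/3, 20/3)

Barycentric coordinates of N with respect to KLM: (1/4, 1/2, 1/4).
On side KL the M-coordinate is zero; dropping N's M-weight 1/4 and renormalizing the remaining 1/4 : 1/2 gives weights 1/3, 2/3 on K, L.
J = (1/3)·(6, 4) + (2/3)·(7, 8) = (20/3, 20/3).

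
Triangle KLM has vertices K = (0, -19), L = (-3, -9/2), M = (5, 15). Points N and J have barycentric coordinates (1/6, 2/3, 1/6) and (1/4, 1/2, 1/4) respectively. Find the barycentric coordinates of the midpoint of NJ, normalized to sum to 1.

(5/24, 7/12, 5/24)

Since both coordinate triples sum to 1, the midpoint's barycentrics are the componentwise average.
(1/6+1/4)/2 = 5/24; similarly 7/12 and 5/24.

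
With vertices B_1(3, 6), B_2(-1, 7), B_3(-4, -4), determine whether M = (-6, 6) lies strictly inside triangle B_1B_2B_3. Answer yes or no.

no

Barycentric coordinates of M: (-52/47, 90/47, 9/47).
The three coordinates are negative, positive, positive; a point is interior exactly when all three are positive.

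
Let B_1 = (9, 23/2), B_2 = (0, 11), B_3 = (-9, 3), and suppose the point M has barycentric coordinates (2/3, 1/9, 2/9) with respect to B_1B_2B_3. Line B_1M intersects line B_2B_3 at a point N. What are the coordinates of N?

(-6, 17/3)

Line B_1M meets B_2B_3 where the B_1-coordinate vanishes; zeroing M's B_1-weight and renormalizing leaves B_2, B_3-weights 1/9 : 2/9 → (1/3, 2/3).
So N = (1/3)·B_2 + (2/3)·B_3 = (-6, 17/3).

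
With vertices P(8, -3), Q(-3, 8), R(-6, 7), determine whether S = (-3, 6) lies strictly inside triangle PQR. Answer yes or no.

Barycentric coordinates of S: (3/22, 4/11, 1/2).
The three coordinates are positive, positive, positive; a point is interior exactly when all three are positive.

yes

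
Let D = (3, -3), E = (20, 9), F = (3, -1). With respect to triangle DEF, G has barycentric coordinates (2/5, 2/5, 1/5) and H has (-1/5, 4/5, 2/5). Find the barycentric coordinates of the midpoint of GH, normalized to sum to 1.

Since both coordinate triples sum to 1, the midpoint's barycentrics are the componentwise average.
(2/5+-1/5)/2 = 1/10; similarly 3/5 and 3/10.

(1/10, 3/5, 3/10)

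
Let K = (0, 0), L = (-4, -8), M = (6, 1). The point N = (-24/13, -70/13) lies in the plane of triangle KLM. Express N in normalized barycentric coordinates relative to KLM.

(2/13, 9/13, 2/13)

Signed area of the reference triangle: [KLM] = ½·(0·(-8−1) + (-4)·(1−0) + 6·(0−(-8))) = ½·(0 − 4 + 48) = 22.
[NLM] = ½·((-24/13)·(-8−1) + (-4)·(1−(-70/13)) + 6·(-70/13−(-8))) = ½·(216/13 − 332/13 + 204/13) = 44/13, so the K-coordinate is (44/13)/22 = 2/13.
[KNM] = ½·(0·(-70/13−1) + (-24/13)·(1−0) + 6·(0−(-70/13))) = ½·(0 − 24/13 + 420/13) = 198/13, so the L-coordinate is 9/13.
[KLN] = ½·(0·(-8−(-70/13)) + (-4)·(-70/13−0) + (-24/13)·(0−(-8))) = ½·(0 + 280/13 − 192/13) = 44/13, so the M-coordinate is 2/13.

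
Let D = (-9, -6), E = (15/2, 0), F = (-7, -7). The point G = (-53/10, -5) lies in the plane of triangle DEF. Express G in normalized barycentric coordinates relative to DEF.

(3/5, 1/5, 1/5)

Signed area of the reference triangle: [DEF] = ½·((-9)·(0−(-7)) + (15/2)·(-7−(-6)) + (-7)·(-6−0)) = ½·(-63 − 15/2 + 42) = -57/4.
[GEF] = ½·((-53/10)·(0−(-7)) + (15/2)·(-7−(-5)) + (-7)·(-5−0)) = ½·(-371/10 − 15 + 35) = -171/20, so the D-coordinate is (-171/20)/(-57/4) = 3/5.
[DGF] = ½·((-9)·(-5−(-7)) + (-53/10)·(-7−(-6)) + (-7)·(-6−(-5))) = ½·(-18 + 53/10 + 7) = -57/20, so the E-coordinate is 1/5.
[DEG] = ½·((-9)·(0−(-5)) + (15/2)·(-5−(-6)) + (-53/10)·(-6−0)) = ½·(-45 + 15/2 + 159/5) = -57/20, so the F-coordinate is 1/5.
Check: 3/5 + 1/5 + 1/5 = 1.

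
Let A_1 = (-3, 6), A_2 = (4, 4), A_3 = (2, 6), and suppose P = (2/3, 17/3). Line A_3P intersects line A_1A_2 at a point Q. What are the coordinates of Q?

(-2/3, 16/3)

Barycentric coordinates of P with respect to A_1A_2A_3: (1/3, 1/6, 1/2).
On side A_1A_2 the A_3-coordinate is zero; dropping P's A_3-weight 1/2 and renormalizing the remaining 1/3 : 1/6 gives weights 2/3, 1/3 on A_1, A_2.
Q = (2/3)·(-3, 6) + (1/3)·(4, 4) = (-2/3, 16/3).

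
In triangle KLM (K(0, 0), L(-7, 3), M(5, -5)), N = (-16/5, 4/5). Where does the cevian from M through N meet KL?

Barycentric coordinates of N with respect to KLM: (1/5, 3/5, 1/5).
On side KL the M-coordinate is zero; dropping N's M-weight 1/5 and renormalizing the remaining 1/5 : 3/5 gives weights 1/4, 3/4 on K, L.
J = (1/4)·(0, 0) + (3/4)·(-7, 3) = (-21/4, 9/4).

(-21/4, 9/4)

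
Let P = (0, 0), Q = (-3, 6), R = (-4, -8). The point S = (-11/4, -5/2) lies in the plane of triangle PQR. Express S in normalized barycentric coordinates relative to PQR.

Signed area of the reference triangle: [PQR] = ½·(0·(6−(-8)) + (-3)·(-8−0) + (-4)·(0−6)) = ½·(0 + 24 + 24) = 24.
[SQR] = ½·((-11/4)·(6−(-8)) + (-3)·(-8−(-5/2)) + (-4)·(-5/2−6)) = ½·(-77/2 + 33/2 + 34) = 6, so the P-coordinate is 6/24 = 1/4.
[PSR] = ½·(0·(-5/2−(-8)) + (-11/4)·(-8−0) + (-4)·(0−(-5/2))) = ½·(0 + 22 − 10) = 6, so the Q-coordinate is 1/4.
[PQS] = ½·(0·(6−(-5/2)) + (-3)·(-5/2−0) + (-11/4)·(0−6)) = ½·(0 + 15/2 + 33/2) = 12, so the R-coordinate is 1/2.
Check: 1/4 + 1/4 + 1/2 = 1.

(1/4, 1/4, 1/2)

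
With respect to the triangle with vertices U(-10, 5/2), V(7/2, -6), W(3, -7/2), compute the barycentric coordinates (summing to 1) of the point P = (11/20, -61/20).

(1/5, 3/10, 1/2)

Signed area of the reference triangle: [UVW] = ½·((-10)·(-6−(-7/2)) + (7/2)·(-7/2−(5/2)) + 3·(5/2−(-6))) = ½·(25 − 21 + 51/2) = 59/4.
[PVW] = ½·((11/20)·(-6−(-7/2)) + (7/2)·(-7/2−(-61/20)) + 3·(-61/20−(-6))) = ½·(-11/8 − 63/40 + 177/20) = 59/20, so the U-coordinate is (59/20)/(59/4) = 1/5.
[UPW] = ½·((-10)·(-61/20−(-7/2)) + (11/20)·(-7/2−(5/2)) + 3·(5/2−(-61/20))) = ½·(-9/2 − 33/10 + 333/20) = 177/40, so the V-coordinate is 3/10.
[UVP] = ½·((-10)·(-6−(-61/20)) + (7/2)·(-61/20−(5/2)) + (11/20)·(5/2−(-6))) = ½·(59/2 − 777/40 + 187/40) = 59/8, so the W-coordinate is 1/2.
Check: 1/5 + 3/10 + 1/2 = 1.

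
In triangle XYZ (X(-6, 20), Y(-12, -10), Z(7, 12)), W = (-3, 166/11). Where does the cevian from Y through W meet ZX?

Barycentric coordinates of W with respect to XYZ: (7/11, 1/11, 3/11).
On side ZX the Y-coordinate is zero; dropping W's Y-weight 1/11 and renormalizing the remaining 3/11 : 7/11 gives weights 3/10, 7/10 on Z, X.
V = (3/10)·(7, 12) + (7/10)·(-6, 20) = (-21/10, 88/5).

(-21/10, 88/5)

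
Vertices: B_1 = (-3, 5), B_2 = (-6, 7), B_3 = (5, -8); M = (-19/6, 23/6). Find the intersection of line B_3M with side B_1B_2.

Barycentric coordinates of M with respect to B_1B_2B_3: (1/3, 1/2, 1/6).
On side B_1B_2 the B_3-coordinate is zero; dropping M's B_3-weight 1/6 and renormalizing the remaining 1/3 : 1/2 gives weights 2/5, 3/5 on B_1, B_2.
N = (2/5)·(-3, 5) + (3/5)·(-6, 7) = (-24/5, 31/5).

(-24/5, 31/5)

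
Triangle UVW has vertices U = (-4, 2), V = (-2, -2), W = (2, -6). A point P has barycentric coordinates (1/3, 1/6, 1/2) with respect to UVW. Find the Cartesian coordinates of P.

P = (1/3)·U + (1/6)·V + (1/2)·W.
x-coordinate: (1/3)·(-4) + (1/6)·(-2) + (1/2)·2 = -2/3.
y-coordinate: (1/3)·2 + (1/6)·(-2) + (1/2)·(-6) = -8/3.

(-2/3, -8/3)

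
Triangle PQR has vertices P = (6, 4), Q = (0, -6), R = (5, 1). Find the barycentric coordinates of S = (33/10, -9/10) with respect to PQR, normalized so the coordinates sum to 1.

(3/10, 2/5, 3/10)

Signed area of the reference triangle: [PQR] = ½·(6·(-6−1) + 0·(1−4) + 5·(4−(-6))) = ½·(-42 + 0 + 50) = 4.
[SQR] = ½·((33/10)·(-6−1) + 0·(1−(-9/10)) + 5·(-9/10−(-6))) = ½·(-231/10 + 0 + 51/2) = 6/5, so the P-coordinate is (6/5)/4 = 3/10.
[PSR] = ½·(6·(-9/10−1) + (33/10)·(1−4) + 5·(4−(-9/10))) = ½·(-57/5 − 99/10 + 49/2) = 8/5, so the Q-coordinate is 2/5.
[PQS] = ½·(6·(-6−(-9/10)) + 0·(-9/10−4) + (33/10)·(4−(-6))) = ½·(-153/5 + 0 + 33) = 6/5, so the R-coordinate is 3/10.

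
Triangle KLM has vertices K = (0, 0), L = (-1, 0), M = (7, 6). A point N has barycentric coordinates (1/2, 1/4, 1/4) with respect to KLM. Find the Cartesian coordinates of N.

N = (1/2)·K + (1/4)·L + (1/4)·M.
x-coordinate: (1/2)·0 + (1/4)·(-1) + (1/4)·7 = 3/2.
y-coordinate: (1/2)·0 + (1/4)·0 + (1/4)·6 = 3/2.

(3/2, 3/2)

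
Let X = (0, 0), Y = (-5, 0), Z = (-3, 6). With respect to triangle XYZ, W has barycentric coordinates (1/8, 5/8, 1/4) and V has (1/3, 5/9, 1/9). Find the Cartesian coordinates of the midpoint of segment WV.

(-503/144, 13/12)

Barycentric coordinates of the midpoint are the average: (11/48, 85/144, 13/72).
Converting: (11/48)·X + (85/144)·Y + (13/72)·Z = (-503/144, 13/12).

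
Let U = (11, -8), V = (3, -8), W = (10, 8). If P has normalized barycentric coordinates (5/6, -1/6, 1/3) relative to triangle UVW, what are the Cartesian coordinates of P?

(12, -8/3)

P = (5/6)·U + (-1/6)·V + (1/3)·W.
x-coordinate: (5/6)·11 + (-1/6)·3 + (1/3)·10 = 12.
y-coordinate: (5/6)·(-8) + (-1/6)·(-8) + (1/3)·8 = -8/3.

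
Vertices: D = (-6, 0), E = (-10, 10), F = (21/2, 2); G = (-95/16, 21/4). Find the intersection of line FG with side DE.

Barycentric coordinates of G with respect to DEF: (3/8, 1/2, 1/8).
On side DE the F-coordinate is zero; dropping G's F-weight 1/8 and renormalizing the remaining 3/8 : 1/2 gives weights 3/7, 4/7 on D, E.
H = (3/7)·(-6, 0) + (4/7)·(-10, 10) = (-58/7, 40/7).

(-58/7, 40/7)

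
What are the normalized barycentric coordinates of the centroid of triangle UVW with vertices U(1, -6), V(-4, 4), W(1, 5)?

The centroid is the average of the vertices, so each weight is 1/3.

(1/3, 1/3, 1/3)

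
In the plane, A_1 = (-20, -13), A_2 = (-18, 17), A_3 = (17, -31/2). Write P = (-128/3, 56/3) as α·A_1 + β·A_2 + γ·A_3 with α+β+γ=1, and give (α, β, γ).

(2/3, 1, -2/3)

Signed area of the reference triangle: [A_1A_2A_3] = ½·((-20)·(17−(-31/2)) + (-18)·(-31/2−(-13)) + 17·(-13−17)) = ½·(-650 + 45 − 510) = -1115/2.
[PA_2A_3] = ½·((-128/3)·(17−(-31/2)) + (-18)·(-31/2−(56/3)) + 17·(56/3−17)) = ½·(-4160/3 + 615 + 85/3) = -1115/3, so the A_1-coordinate is (-1115/3)/(-1115/2) = 2/3.
[A_1PA_3] = ½·((-20)·(56/3−(-31/2)) + (-128/3)·(-31/2−(-13)) + 17·(-13−(56/3))) = ½·(-2050/3 + 320/3 − 1615/3) = -1115/2, so the A_2-coordinate is 1.
[A_1A_2P] = ½·((-20)·(17−(56/3)) + (-18)·(56/3−(-13)) + (-128/3)·(-13−17)) = ½·(100/3 − 570 + 1280) = 1115/3, so the A_3-coordinate is -2/3.
Check: 2/3 + 1 − 2/3 = 1.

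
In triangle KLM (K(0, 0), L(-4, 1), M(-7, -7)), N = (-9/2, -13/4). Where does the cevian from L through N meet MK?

Barycentric coordinates of N with respect to KLM: (1/4, 1/4, 1/2).
On side MK the L-coordinate is zero; dropping N's L-weight 1/4 and renormalizing the remaining 1/2 : 1/4 gives weights 2/3, 1/3 on M, K.
J = (2/3)·(-7, -7) + (1/3)·(0, 0) = (-14/3, -14/3).

(-14/3, -14/3)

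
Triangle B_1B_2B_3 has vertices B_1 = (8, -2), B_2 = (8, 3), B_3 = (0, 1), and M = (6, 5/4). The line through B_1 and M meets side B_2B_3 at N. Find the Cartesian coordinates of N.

(16/3, 7/3)

Barycentric coordinates of M with respect to B_1B_2B_3: (1/4, 1/2, 1/4).
On side B_2B_3 the B_1-coordinate is zero; dropping M's B_1-weight 1/4 and renormalizing the remaining 1/2 : 1/4 gives weights 2/3, 1/3 on B_2, B_3.
N = (2/3)·(8, 3) + (1/3)·(0, 1) = (16/3, 7/3).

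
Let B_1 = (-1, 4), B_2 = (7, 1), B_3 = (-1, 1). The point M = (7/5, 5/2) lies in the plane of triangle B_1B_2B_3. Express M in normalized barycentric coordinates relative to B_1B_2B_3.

(1/2, 3/10, 1/5)

Signed area of the reference triangle: [B_1B_2B_3] = ½·((-1)·(1−1) + 7·(1−4) + (-1)·(4−1)) = ½·(0 − 21 − 3) = -12.
[MB_2B_3] = ½·((7/5)·(1−1) + 7·(1−(5/2)) + (-1)·(5/2−1)) = ½·(0 − 21/2 − 3/2) = -6, so the B_1-coordinate is (-6)/(-12) = 1/2.
[B_1MB_3] = ½·((-1)·(5/2−1) + (7/5)·(1−4) + (-1)·(4−(5/2))) = ½·(-3/2 − 21/5 − 3/2) = -18/5, so the B_2-coordinate is 3/10.
[B_1B_2M] = ½·((-1)·(1−(5/2)) + 7·(5/2−4) + (7/5)·(4−1)) = ½·(3/2 − 21/2 + 21/5) = -12/5, so the B_3-coordinate is 1/5.
Check: 1/2 + 3/10 + 1/5 = 1.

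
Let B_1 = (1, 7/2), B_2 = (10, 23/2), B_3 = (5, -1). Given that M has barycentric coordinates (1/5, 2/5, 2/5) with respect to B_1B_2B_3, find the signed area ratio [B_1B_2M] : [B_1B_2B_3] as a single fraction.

2/5

The signed ratio [B_1B_2M]/[B_1B_2B_3] equals the barycentric coordinate of M at vertex B_3, which is 2/5.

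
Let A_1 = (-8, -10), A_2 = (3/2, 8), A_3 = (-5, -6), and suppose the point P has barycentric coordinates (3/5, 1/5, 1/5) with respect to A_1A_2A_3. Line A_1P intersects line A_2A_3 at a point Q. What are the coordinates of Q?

Line A_1P meets A_2A_3 where the A_1-coordinate vanishes; zeroing P's A_1-weight and renormalizing leaves A_2, A_3-weights 1/5 : 1/5 → (1/2, 1/2).
So Q = (1/2)·A_2 + (1/2)·A_3 = (-7/4, 1).

(-7/4, 1)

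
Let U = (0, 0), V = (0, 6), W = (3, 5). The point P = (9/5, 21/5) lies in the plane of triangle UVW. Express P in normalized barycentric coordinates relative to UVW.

Signed area of the reference triangle: [UVW] = ½·(0·(6−5) + 0·(5−0) + 3·(0−6)) = ½·(0 + 0 − 18) = -9.
[PVW] = ½·((9/5)·(6−5) + 0·(5−(21/5)) + 3·(21/5−6)) = ½·(9/5 + 0 − 27/5) = -9/5, so the U-coordinate is (-9/5)/(-9) = 1/5.
[UPW] = ½·(0·(21/5−5) + (9/5)·(5−0) + 3·(0−(21/5))) = ½·(0 + 9 − 63/5) = -9/5, so the V-coordinate is 1/5.
[UVP] = ½·(0·(6−(21/5)) + 0·(21/5−0) + (9/5)·(0−6)) = ½·(0 + 0 − 54/5) = -27/5, so the W-coordinate is 3/5.

(1/5, 1/5, 3/5)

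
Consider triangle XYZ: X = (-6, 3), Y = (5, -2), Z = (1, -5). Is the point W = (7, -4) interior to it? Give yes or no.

Barycentric coordinates of W: (-14/53, 55/53, 12/53).
The three coordinates are negative, positive, positive; a point is interior exactly when all three are positive.

no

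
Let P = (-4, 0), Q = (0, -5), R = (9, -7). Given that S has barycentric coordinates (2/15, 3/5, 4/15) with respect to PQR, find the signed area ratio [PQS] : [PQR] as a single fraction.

The signed ratio [PQS]/[PQR] equals the barycentric coordinate of S at vertex R, which is 4/15.

4/15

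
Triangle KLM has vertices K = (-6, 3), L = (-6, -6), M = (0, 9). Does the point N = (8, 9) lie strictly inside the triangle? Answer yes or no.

Barycentric coordinates of N: (-20/9, 8/9, 7/3).
The three coordinates are negative, positive, positive; a point is interior exactly when all three are positive.

no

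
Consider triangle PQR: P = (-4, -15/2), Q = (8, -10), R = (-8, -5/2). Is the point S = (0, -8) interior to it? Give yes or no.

yes

Barycentric coordinates of S: (14/25, 9/25, 2/25).
The three coordinates are positive, positive, positive; a point is interior exactly when all three are positive.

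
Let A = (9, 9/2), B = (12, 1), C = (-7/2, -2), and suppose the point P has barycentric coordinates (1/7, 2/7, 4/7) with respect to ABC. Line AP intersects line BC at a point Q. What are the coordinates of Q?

Line AP meets BC where the A-coordinate vanishes; zeroing P's A-weight and renormalizing leaves B, C-weights 2/7 : 4/7 → (1/3, 2/3).
So Q = (1/3)·B + (2/3)·C = (5/3, -1).

(5/3, -1)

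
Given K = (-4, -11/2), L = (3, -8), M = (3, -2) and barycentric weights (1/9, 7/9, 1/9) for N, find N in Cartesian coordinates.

N = (1/9)·K + (7/9)·L + (1/9)·M.
x-coordinate: (1/9)·(-4) + (7/9)·3 + (1/9)·3 = 20/9.
y-coordinate: (1/9)·(-11/2) + (7/9)·(-8) + (1/9)·(-2) = -127/18.

(20/9, -127/18)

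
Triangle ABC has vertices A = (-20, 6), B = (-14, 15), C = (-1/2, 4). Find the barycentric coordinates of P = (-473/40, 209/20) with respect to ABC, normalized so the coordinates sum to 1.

(1/5, 11/20, 1/4)

Signed area of the reference triangle: [ABC] = ½·((-20)·(15−4) + (-14)·(4−6) + (-1/2)·(6−15)) = ½·(-220 + 28 + 9/2) = -375/4.
[PBC] = ½·((-473/40)·(15−4) + (-14)·(4−(209/20)) + (-1/2)·(209/20−15)) = ½·(-5203/40 + 903/10 + 91/40) = -75/4, so the A-coordinate is (-75/4)/(-375/4) = 1/5.
[APC] = ½·((-20)·(209/20−4) + (-473/40)·(4−6) + (-1/2)·(6−(209/20))) = ½·(-129 + 473/20 + 89/40) = -825/16, so the B-coordinate is 11/20.
[ABP] = ½·((-20)·(15−(209/20)) + (-14)·(209/20−6) + (-473/40)·(6−15)) = ½·(-91 − 623/10 + 4257/40) = -375/16, so the C-coordinate is 1/4.
Check: 1/5 + 11/20 + 1/4 = 1.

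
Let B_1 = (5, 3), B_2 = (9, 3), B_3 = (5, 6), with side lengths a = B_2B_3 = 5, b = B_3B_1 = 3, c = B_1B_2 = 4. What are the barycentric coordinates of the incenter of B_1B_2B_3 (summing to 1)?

(5/12, 1/4, 1/3)

The incenter has barycentric coordinates proportional to the opposite side lengths: (5 : 3 : 4).
Normalizing by 5+3+4 = 12 gives (5/12, 1/4, 1/3).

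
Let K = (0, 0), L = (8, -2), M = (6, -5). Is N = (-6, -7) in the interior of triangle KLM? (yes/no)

Barycentric coordinates of N: (8/7, -18/7, 17/7).
The three coordinates are positive, negative, positive; a point is interior exactly when all three are positive.

no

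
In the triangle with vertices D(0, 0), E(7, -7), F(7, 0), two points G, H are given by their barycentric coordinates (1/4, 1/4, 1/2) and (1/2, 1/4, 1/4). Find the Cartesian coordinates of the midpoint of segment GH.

Barycentric coordinates of the midpoint are the average: (3/8, 1/4, 3/8).
Converting: (3/8)·D + (1/4)·E + (3/8)·F = (35/8, -7/4).

(35/8, -7/4)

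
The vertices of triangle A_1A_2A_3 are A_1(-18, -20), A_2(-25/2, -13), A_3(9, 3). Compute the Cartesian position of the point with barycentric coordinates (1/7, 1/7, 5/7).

(29/14, -18/7)

P = (1/7)·A_1 + (1/7)·A_2 + (5/7)·A_3.
x-coordinate: (1/7)·(-18) + (1/7)·(-25/2) + (5/7)·9 = 29/14.
y-coordinate: (1/7)·(-20) + (1/7)·(-13) + (5/7)·3 = -18/7.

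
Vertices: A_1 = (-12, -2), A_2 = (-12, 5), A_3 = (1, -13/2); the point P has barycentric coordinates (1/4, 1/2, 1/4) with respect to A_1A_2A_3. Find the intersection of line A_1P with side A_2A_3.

(-23/3, 7/6)

Line A_1P meets A_2A_3 where the A_1-coordinate vanishes; zeroing P's A_1-weight and renormalizing leaves A_2, A_3-weights 1/2 : 1/4 → (2/3, 1/3).
So Q = (2/3)·A_2 + (1/3)·A_3 = (-23/3, 7/6).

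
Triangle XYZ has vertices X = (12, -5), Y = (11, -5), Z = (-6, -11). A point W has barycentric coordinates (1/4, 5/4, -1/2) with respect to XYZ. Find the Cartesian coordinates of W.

(79/4, -2)

W = (1/4)·X + (5/4)·Y + (-1/2)·Z.
x-coordinate: (1/4)·12 + (5/4)·11 + (-1/2)·(-6) = 79/4.
y-coordinate: (1/4)·(-5) + (5/4)·(-5) + (-1/2)·(-11) = -2.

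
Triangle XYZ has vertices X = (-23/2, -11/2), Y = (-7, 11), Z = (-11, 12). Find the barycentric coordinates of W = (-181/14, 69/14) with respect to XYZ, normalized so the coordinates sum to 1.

Signed area of the reference triangle: [XYZ] = ½·((-23/2)·(11−12) + (-7)·(12−(-11/2)) + (-11)·(-11/2−11)) = ½·(23/2 − 245/2 + 363/2) = 141/4.
[WYZ] = ½·((-181/14)·(11−12) + (-7)·(12−(69/14)) + (-11)·(69/14−11)) = ½·(181/14 − 99/2 + 935/14) = 423/28, so the X-coordinate is (423/28)/(141/4) = 3/7.
[XWZ] = ½·((-23/2)·(69/14−12) + (-181/14)·(12−(-11/2)) + (-11)·(-11/2−(69/14))) = ½·(2277/28 − 905/4 + 803/7) = -423/28, so the Y-coordinate is -3/7.
[XYW] = ½·((-23/2)·(11−(69/14)) + (-7)·(69/14−(-11/2)) + (-181/14)·(-11/2−11)) = ½·(-1955/28 − 73 + 5973/28) = 141/4, so the Z-coordinate is 1.

(3/7, -3/7, 1)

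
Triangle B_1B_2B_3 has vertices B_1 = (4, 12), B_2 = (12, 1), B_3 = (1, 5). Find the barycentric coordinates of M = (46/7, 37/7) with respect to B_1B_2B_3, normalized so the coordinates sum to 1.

(2/7, 3/7, 2/7)

Signed area of the reference triangle: [B_1B_2B_3] = ½·(4·(1−5) + 12·(5−12) + 1·(12−1)) = ½·(-16 − 84 + 11) = -89/2.
[MB_2B_3] = ½·((46/7)·(1−5) + 12·(5−(37/7)) + 1·(37/7−1)) = ½·(-184/7 − 24/7 + 30/7) = -89/7, so the B_1-coordinate is (-89/7)/(-89/2) = 2/7.
[B_1MB_3] = ½·(4·(37/7−5) + (46/7)·(5−12) + 1·(12−(37/7))) = ½·(8/7 − 46 + 47/7) = -267/14, so the B_2-coordinate is 3/7.
[B_1B_2M] = ½·(4·(1−(37/7)) + 12·(37/7−12) + (46/7)·(12−1)) = ½·(-120/7 − 564/7 + 506/7) = -89/7, so the B_3-coordinate is 2/7.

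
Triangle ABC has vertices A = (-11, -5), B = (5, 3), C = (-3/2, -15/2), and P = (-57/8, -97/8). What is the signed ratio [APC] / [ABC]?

[ABC] = ½·((-11)·(3−(-15/2)) + 5·(-15/2−(-5)) + (-3/2)·(-5−3)) = ½·(-231/2 − 25/2 + 12) = -58.
[APC] = ½·((-11)·(-97/8−(-15/2)) + (-57/8)·(-15/2−(-5)) + (-3/2)·(-5−(-97/8))) = ½·(407/8 + 285/16 − 171/16) = 29, so the ratio is 29/(-58) = -1/2.

-1/2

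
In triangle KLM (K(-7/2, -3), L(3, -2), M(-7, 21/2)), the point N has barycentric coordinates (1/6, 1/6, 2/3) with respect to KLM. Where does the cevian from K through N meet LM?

Line KN meets LM where the K-coordinate vanishes; zeroing N's K-weight and renormalizing leaves L, M-weights 1/6 : 2/3 → (1/5, 4/5).
So J = (1/5)·L + (4/5)·M = (-5, 8).

(-5, 8)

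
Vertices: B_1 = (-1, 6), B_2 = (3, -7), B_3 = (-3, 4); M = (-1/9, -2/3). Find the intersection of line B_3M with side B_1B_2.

(11/5, -22/5)

Barycentric coordinates of M with respect to B_1B_2B_3: (1/9, 4/9, 4/9).
On side B_1B_2 the B_3-coordinate is zero; dropping M's B_3-weight 4/9 and renormalizing the remaining 1/9 : 4/9 gives weights 1/5, 4/5 on B_1, B_2.
N = (1/5)·(-1, 6) + (4/5)·(3, -7) = (11/5, -22/5).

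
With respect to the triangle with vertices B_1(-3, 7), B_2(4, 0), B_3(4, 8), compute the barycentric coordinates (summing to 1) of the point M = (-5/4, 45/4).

(3/4, -1/2, 3/4)

Signed area of the reference triangle: [B_1B_2B_3] = ½·((-3)·(0−8) + 4·(8−7) + 4·(7−0)) = ½·(24 + 4 + 28) = 28.
[MB_2B_3] = ½·((-5/4)·(0−8) + 4·(8−(45/4)) + 4·(45/4−0)) = ½·(10 − 13 + 45) = 21, so the B_1-coordinate is 21/28 = 3/4.
[B_1MB_3] = ½·((-3)·(45/4−8) + (-5/4)·(8−7) + 4·(7−(45/4))) = ½·(-39/4 − 5/4 − 17) = -14, so the B_2-coordinate is -1/2.
[B_1B_2M] = ½·((-3)·(0−(45/4)) + 4·(45/4−7) + (-5/4)·(7−0)) = ½·(135/4 + 17 − 35/4) = 21, so the B_3-coordinate is 3/4.
Check: 3/4 − 1/2 + 3/4 = 1.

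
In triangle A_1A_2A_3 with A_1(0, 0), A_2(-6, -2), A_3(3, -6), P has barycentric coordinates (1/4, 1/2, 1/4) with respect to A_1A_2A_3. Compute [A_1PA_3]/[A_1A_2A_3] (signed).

1/2

The signed ratio [A_1PA_3]/[A_1A_2A_3] equals the barycentric coordinate of P at vertex A_2, which is 1/2.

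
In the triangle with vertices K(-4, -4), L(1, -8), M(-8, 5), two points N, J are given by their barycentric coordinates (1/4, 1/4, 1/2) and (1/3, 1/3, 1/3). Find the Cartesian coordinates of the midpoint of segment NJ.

(-101/24, -17/12)

Barycentric coordinates of the midpoint are the average: (7/24, 7/24, 5/12).
Converting: (7/24)·K + (7/24)·L + (5/12)·M = (-101/24, -17/12).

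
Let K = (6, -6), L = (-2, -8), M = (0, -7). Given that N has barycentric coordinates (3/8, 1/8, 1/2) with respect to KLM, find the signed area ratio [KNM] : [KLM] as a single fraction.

The signed ratio [KNM]/[KLM] equals the barycentric coordinate of N at vertex L, which is 1/8.

1/8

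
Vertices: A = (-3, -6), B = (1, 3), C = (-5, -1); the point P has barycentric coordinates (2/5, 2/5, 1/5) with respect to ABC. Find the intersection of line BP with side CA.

(-11/3, -13/3)

Line BP meets CA where the B-coordinate vanishes; zeroing P's B-weight and renormalizing leaves C, A-weights 1/5 : 2/5 → (1/3, 2/3).
So Q = (1/3)·C + (2/3)·A = (-11/3, -13/3).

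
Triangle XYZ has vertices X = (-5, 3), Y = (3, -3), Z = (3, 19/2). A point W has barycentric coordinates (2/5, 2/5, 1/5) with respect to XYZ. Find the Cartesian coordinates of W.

(-1/5, 19/10)

W = (2/5)·X + (2/5)·Y + (1/5)·Z.
x-coordinate: (2/5)·(-5) + (2/5)·3 + (1/5)·3 = -1/5.
y-coordinate: (2/5)·3 + (2/5)·(-3) + (1/5)·(19/2) = 19/10.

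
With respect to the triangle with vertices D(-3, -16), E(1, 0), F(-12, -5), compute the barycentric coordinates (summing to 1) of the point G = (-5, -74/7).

Signed area of the reference triangle: [DEF] = ½·((-3)·(0−(-5)) + 1·(-5−(-16)) + (-12)·(-16−0)) = ½·(-15 + 11 + 192) = 94.
[GEF] = ½·((-5)·(0−(-5)) + 1·(-5−(-74/7)) + (-12)·(-74/7−0)) = ½·(-25 + 39/7 + 888/7) = 376/7, so the D-coordinate is (376/7)/94 = 4/7.
[DGF] = ½·((-3)·(-74/7−(-5)) + (-5)·(-5−(-16)) + (-12)·(-16−(-74/7))) = ½·(117/7 − 55 + 456/7) = 94/7, so the E-coordinate is 1/7.
[DEG] = ½·((-3)·(0−(-74/7)) + 1·(-74/7−(-16)) + (-5)·(-16−0)) = ½·(-222/7 + 38/7 + 80) = 188/7, so the F-coordinate is 2/7.

(4/7, 1/7, 2/7)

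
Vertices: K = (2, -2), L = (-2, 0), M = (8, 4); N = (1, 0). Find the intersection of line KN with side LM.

Barycentric coordinates of N with respect to KLM: (1/3, 1/2, 1/6).
On side LM the K-coordinate is zero; dropping N's K-weight 1/3 and renormalizing the remaining 1/2 : 1/6 gives weights 3/4, 1/4 on L, M.
J = (3/4)·(-2, 0) + (1/4)·(8, 4) = (1/2, 1).

(1/2, 1)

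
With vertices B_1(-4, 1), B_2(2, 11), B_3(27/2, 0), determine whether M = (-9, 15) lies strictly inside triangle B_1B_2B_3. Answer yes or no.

no

Barycentric coordinates of M: (75/181, 240/181, -134/181).
The three coordinates are positive, positive, negative; a point is interior exactly when all three are positive.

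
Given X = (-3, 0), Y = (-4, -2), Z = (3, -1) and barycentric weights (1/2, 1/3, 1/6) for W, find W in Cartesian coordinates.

W = (1/2)·X + (1/3)·Y + (1/6)·Z.
x-coordinate: (1/2)·(-3) + (1/3)·(-4) + (1/6)·3 = -7/3.
y-coordinate: (1/2)·0 + (1/3)·(-2) + (1/6)·(-1) = -5/6.

(-7/3, -5/6)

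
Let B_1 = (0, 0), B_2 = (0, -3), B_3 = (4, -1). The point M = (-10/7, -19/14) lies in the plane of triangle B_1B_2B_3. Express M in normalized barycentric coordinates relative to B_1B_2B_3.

Signed area of the reference triangle: [B_1B_2B_3] = ½·(0·(-3−(-1)) + 0·(-1−0) + 4·(0−(-3))) = ½·(0 + 0 + 12) = 6.
[MB_2B_3] = ½·((-10/7)·(-3−(-1)) + 0·(-1−(-19/14)) + 4·(-19/14−(-3))) = ½·(20/7 + 0 + 46/7) = 33/7, so the B_1-coordinate is (33/7)/6 = 11/14.
[B_1MB_3] = ½·(0·(-19/14−(-1)) + (-10/7)·(-1−0) + 4·(0−(-19/14))) = ½·(0 + 10/7 + 38/7) = 24/7, so the B_2-coordinate is 4/7.
[B_1B_2M] = ½·(0·(-3−(-19/14)) + 0·(-19/14−0) + (-10/7)·(0−(-3))) = ½·(0 + 0 − 30/7) = -15/7, so the B_3-coordinate is -5/14.

(11/14, 4/7, -5/14)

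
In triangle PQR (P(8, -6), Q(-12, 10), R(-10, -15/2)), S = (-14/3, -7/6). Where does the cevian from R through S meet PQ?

(-2, 2)

Barycentric coordinates of S with respect to PQR: (1/3, 1/3, 1/3).
On side PQ the R-coordinate is zero; dropping S's R-weight 1/3 and renormalizing the remaining 1/3 : 1/3 gives weights 1/2, 1/2 on P, Q.
T = (1/2)·(8, -6) + (1/2)·(-12, 10) = (-2, 2).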